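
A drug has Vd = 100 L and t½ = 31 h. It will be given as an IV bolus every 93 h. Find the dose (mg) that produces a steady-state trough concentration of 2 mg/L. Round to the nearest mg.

τ/t½ = 93/31 ≈ 3, so f = (1/2)^(93/31) ≈ 0.125000.
Cmin,ss = (D/Vd)·f/(1−f), so D = Cmin,ss·Vd·(1−f)/f.
D = 2 × 100 × (1−f)/f ≈ 2 × 100 × 7.00000 ≈ 1400.00 mg.

1400 mg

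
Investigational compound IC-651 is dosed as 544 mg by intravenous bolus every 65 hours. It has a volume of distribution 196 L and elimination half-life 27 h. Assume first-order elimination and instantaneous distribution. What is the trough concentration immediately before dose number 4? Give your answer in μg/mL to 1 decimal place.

0.6 μg/mL

f = (1/2)^(τ/t½) = (1/2)^(65/27) ≈ 0.1885.
C₀ = D/Vd = 544/196 ≈ 2.776 μg/mL.
Before the 4th dose, 3 doses have been given. Superposition: Cmin = C₀·(f + f² + … + f^3).
≈ 2.776 × (0.1885 + 0.0355 + 0.0067) ≈ 2.776 × 0.2307 ≈ 0.640 μg/mL.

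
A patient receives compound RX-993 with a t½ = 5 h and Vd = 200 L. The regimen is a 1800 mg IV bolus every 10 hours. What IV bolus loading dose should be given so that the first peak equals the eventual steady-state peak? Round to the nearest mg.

f = (1/2)^(10/5) ≈ 0.250000; accumulation ratio R = 1/(1−f) ≈ 1.33333.
Loading dose to hit Cmax,ss on first dose: D_load = D_maint·R ≈ 1800 × 1.33333 ≈ 2399.99 mg.

2400 mg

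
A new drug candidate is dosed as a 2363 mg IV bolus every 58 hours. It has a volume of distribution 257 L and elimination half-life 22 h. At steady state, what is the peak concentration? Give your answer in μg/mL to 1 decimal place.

τ/t½ = 58/22 ≈ 2.6364, so fraction remaining f = (1/2)^(58/22) ≈ 0.1608.
At steady state, accumulation factor R = 1/(1 − e^(−kτ)) ≈ 1.1916.
Single-dose peak C₀ = D/Vd = 2363/257 ≈ 9.195 μg/mL.
Cmax,ss = C₀/(1 − f) ≈ 9.195/0.8392 ≈ 10.957 μg/mL.

11.0 μg/mL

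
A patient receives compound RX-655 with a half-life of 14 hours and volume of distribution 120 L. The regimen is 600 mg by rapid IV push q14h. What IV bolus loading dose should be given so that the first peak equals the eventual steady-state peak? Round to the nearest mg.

1200 mg

f = (1/2)^(14/14) ≈ 0.500000; accumulation ratio R = 1/(1−f) ≈ 2.00000.
Loading dose to hit Cmax,ss on first dose: D_load = D_maint·R ≈ 600 × 2.00000 ≈ 1200.00 mg.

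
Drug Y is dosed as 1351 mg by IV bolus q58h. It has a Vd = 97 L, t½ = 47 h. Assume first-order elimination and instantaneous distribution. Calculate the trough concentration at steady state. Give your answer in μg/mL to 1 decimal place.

Over one 58-h interval, 58/47 ≈ 1.234 half-lives elapse, leaving f ≈ 0.4251 of each dose.
Each bolus raises the concentration by D/Vd = 1351/97 ≈ 13.928 μg/mL.
Steady-state trough Cmin,ss = C₀·f/(1−f) ≈ 13.928 × 0.4251/0.5749 ≈ 10.299 μg/mL.

10.3 μg/mL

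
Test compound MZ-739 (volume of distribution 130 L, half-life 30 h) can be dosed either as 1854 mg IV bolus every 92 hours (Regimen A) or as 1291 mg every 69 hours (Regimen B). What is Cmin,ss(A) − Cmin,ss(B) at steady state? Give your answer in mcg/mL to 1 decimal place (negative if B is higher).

-0.6 mcg/mL

Regimen A: f = (1/2)^(92/30) ≈ 0.1194; Cmin,ss = (1854/130)·f/(1−f) ≈ 1.934 mcg/mL.
Regimen B: f = (1/2)^(69/30) ≈ 0.2031; Cmin,ss = (1291/130)·f/(1−f) ≈ 2.531 mcg/mL.
Difference ≈ 1.934 − 2.531 ≈ -0.597 mcg/mL.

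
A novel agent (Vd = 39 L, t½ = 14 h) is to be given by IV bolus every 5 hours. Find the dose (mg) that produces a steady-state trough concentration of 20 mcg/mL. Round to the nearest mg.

τ/t½ = 5/14 ≈ 0.35714, so f = (1/2)^(5/14) ≈ 0.780709.
Cmin,ss = (D/Vd)·f/(1−f), so D = Cmin,ss·Vd·(1−f)/f.
D = 20 × 39 × (1−f)/f ≈ 20 × 39 × 0.28089 ≈ 219.09 mg.

219 mg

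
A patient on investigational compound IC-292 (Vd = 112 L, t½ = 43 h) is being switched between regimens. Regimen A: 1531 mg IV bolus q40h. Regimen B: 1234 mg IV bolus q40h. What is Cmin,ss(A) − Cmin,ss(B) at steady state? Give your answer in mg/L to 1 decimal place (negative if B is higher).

2.9 mg/L

Regimen A: f = (1/2)^(40/43) ≈ 0.5248; Cmin,ss = (1531/112)·f/(1−f) ≈ 15.096 mg/L.
Regimen B: f = (1/2)^(40/43) ≈ 0.5248; Cmin,ss = (1234/112)·f/(1−f) ≈ 12.168 mg/L.
Difference ≈ 15.096 − 12.168 ≈ 2.928 mg/L.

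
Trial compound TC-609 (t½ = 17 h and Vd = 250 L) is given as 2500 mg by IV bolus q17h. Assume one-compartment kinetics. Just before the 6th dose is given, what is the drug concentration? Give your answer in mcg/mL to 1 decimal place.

f = (1/2)^(τ/t½) = (1/2)^(17/17) ≈ 0.5000.
C₀ = D/Vd = 2500/250 ≈ 10.000 mcg/mL.
Before the 6th dose, 5 doses have been given. Superposition: Cmin = C₀·(f + f² + … + f^5).
≈ 10.000 × (0.5000 + 0.2500 + 0.1250 + 0.0625 + 0.0313) ≈ 10.000 × 0.9688 ≈ 9.688 mcg/mL.

9.7 mcg/mL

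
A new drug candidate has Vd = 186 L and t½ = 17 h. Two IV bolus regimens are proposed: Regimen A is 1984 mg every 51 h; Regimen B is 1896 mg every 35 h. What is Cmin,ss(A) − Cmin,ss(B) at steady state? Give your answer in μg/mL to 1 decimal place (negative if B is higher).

-1.7 μg/mL

Regimen A: f = (1/2)^(51/17) ≈ 0.1250; Cmin,ss = (1984/186)·f/(1−f) ≈ 1.524 μg/mL.
Regimen B: f = (1/2)^(35/17) ≈ 0.2400; Cmin,ss = (1896/186)·f/(1−f) ≈ 3.219 μg/mL.
Difference ≈ 1.524 − 3.219 ≈ -1.695 μg/mL.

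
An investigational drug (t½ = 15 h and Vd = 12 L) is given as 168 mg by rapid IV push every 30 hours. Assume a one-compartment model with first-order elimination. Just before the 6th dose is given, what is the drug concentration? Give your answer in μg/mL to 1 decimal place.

4.7 μg/mL

f = (1/2)^(τ/t½) = (1/2)^(30/15) ≈ 0.2500.
C₀ = D/Vd = 168/12 ≈ 14.000 μg/mL.
Before the 6th dose, 5 doses have been given. Superposition: Cmin = C₀·(f + f² + … + f^5).
≈ 14.000 × (0.2500 + 0.0625 + 0.0156 + 0.0039 + 0.0010) ≈ 14.000 × 0.3330 ≈ 4.662 μg/mL.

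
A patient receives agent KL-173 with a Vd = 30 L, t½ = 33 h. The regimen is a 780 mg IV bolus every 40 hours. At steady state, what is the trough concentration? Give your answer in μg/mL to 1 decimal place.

k = ln2/t½ = ln2/33 ≈ 0.021004 h⁻¹; fraction remaining f = e^(−kτ) = e^(−0.021004×40) ≈ 0.4316.
At steady state, accumulation factor R = 1/(1 − e^(−kτ)) ≈ 1.7593.
Each bolus raises the concentration by D/Vd = 780/30 ≈ 26.000 μg/mL.
Steady-state peak Cmax,ss = C₀·R ≈ 26.000 × 1.7593 ≈ 45.742 μg/mL.
One interval later, Cmin,ss = Cmax,ss·e^(−kτ) ≈ 45.742 × 0.4316 ≈ 19.742 μg/mL.

19.7 μg/mL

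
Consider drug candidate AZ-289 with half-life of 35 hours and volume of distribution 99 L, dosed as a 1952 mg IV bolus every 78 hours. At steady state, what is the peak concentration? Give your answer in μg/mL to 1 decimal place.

25.1 μg/mL

k = ln2/t½ = ln2/35 ≈ 0.019804 h⁻¹; fraction remaining f = e^(−kτ) = e^(−0.019804×78) ≈ 0.2134.
Accumulation ratio R = 1/(1 − f) ≈ 1/0.7866 ≈ 1.2713.
Single-dose peak C₀ = D/Vd = 1952/99 ≈ 19.717 μg/mL.
Cmax,ss = C₀/(1 − f) ≈ 19.717/0.7866 ≈ 25.066 μg/mL.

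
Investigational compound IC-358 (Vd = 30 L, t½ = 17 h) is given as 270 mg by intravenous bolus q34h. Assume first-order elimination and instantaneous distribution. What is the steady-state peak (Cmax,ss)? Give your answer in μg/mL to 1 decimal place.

The dosing interval is 2 half-lives, so f = 2^(−2) = 0.25.
Accumulation ratio R = 1/(1 − f) = 1/0.75 = 4/3.
Single-dose peak C₀ = D/Vd = 270/30 = 9 μg/mL.
Steady-state peak Cmax,ss = C₀·R = 9 × 4/3 ≈ 12.000 μg/mL.

12.0 μg/mL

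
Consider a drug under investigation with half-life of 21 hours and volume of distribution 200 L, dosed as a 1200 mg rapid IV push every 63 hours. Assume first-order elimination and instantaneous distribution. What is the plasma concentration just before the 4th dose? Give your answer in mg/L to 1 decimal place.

f = (1/2)^(τ/t½) = (1/2)^(63/21) ≈ 0.1250.
C₀ = D/Vd = 1200/200 ≈ 6.000 mg/L.
Before the 4th dose, 3 doses have been given. Superposition: Cmin = C₀·(f + f² + … + f^3).
≈ 6.000 × (0.1250 + 0.0156 + 0.0020) ≈ 6.000 × 0.1426 ≈ 0.856 mg/L.

0.9 mg/L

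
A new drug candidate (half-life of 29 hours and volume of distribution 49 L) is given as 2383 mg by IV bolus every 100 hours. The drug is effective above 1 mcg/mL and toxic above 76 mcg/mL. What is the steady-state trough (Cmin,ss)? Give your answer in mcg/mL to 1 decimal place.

k = ln2/t½ = ln2/29 ≈ 0.023902 h⁻¹; fraction remaining f = e^(−kτ) = e^(−0.023902×100) ≈ 0.0916.
Accumulation ratio R = 1/(1 − f) ≈ 1/0.9084 ≈ 1.1008.
Single-dose peak C₀ = D/Vd = 2383/49 ≈ 48.633 mcg/mL.
Cmax,ss = C₀/(1 − f) ≈ 48.633/0.9084 ≈ 53.537 mcg/mL.
Steady-state trough Cmin,ss = Cmax,ss·f ≈ 53.537 × 0.0916 ≈ 4.904 mcg/mL.
Trough 4.9 mcg/mL vs MEC 1 mcg/mL: adequate.

4.9 mcg/mL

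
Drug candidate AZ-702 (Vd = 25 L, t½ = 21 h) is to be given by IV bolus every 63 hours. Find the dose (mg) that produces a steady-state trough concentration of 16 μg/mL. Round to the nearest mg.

2800 mg

τ/t½ = 63/21 ≈ 3, so f = (1/2)^(63/21) ≈ 0.125000.
Cmin,ss = (D/Vd)·f/(1−f), so D = Cmin,ss·Vd·(1−f)/f.
D = 16 × 25 × (1−f)/f ≈ 16 × 25 × 7.00000 ≈ 2800.00 mg.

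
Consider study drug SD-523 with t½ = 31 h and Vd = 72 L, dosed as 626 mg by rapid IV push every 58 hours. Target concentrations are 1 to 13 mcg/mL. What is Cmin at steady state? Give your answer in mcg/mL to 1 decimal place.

k = ln2/t½ = ln2/31 ≈ 0.022360 h⁻¹; fraction remaining f = e^(−kτ) = e^(−0.022360×58) ≈ 0.2734.
Accumulation ratio R = 1/(1 − f) ≈ 1/0.7266 ≈ 1.3763.
Each bolus raises the concentration by D/Vd = 626/72 ≈ 8.694 mcg/mL.
Cmax,ss = C₀/(1 − f) ≈ 8.694/0.7266 ≈ 11.965 mcg/mL.
One interval later, Cmin,ss = Cmax,ss·e^(−kτ) ≈ 11.965 × 0.2734 ≈ 3.271 mcg/mL.
Trough 3.3 mcg/mL vs MEC 1 mcg/mL: adequate.

3.3 mcg/mL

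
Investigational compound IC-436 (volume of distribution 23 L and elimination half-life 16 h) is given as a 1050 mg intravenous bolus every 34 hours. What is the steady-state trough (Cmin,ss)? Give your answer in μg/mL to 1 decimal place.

13.6 μg/mL

Over one 34-h interval, 34/16 ≈ 2.125 half-lives elapse, leaving f ≈ 0.2293 of each dose.
Single-dose peak C₀ = D/Vd = 1050/23 ≈ 45.652 μg/mL.
Steady-state trough Cmin,ss = C₀·f/(1−f) ≈ 45.652 × 0.2293/0.7707 ≈ 13.582 μg/mL.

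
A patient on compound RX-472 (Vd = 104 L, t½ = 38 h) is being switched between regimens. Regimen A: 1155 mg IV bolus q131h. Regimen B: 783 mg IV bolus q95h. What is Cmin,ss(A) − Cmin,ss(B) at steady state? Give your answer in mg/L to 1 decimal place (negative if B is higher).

Regimen A: f = (1/2)^(131/38) ≈ 0.0917; Cmin,ss = (1155/104)·f/(1−f) ≈ 1.121 mg/L.
Regimen B: f = (1/2)^(95/38) ≈ 0.1768; Cmin,ss = (783/104)·f/(1−f) ≈ 1.617 mg/L.
Difference ≈ 1.121 − 1.617 ≈ -0.496 mg/L.

-0.5 mg/L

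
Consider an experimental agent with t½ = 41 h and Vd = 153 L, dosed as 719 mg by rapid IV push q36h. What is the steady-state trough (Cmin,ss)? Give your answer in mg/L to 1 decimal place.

k = ln2/t½ = ln2/41 ≈ 0.016906 h⁻¹; fraction remaining f = e^(−kτ) = e^(−0.016906×36) ≈ 0.5441.
At steady state, accumulation factor R = 1/(1 − e^(−kτ)) ≈ 2.1935.
Each bolus raises the concentration by D/Vd = 719/153 ≈ 4.699 mg/L.
Steady-state peak Cmax,ss = C₀·R ≈ 4.699 × 2.1935 ≈ 10.307 mg/L.
One interval later, Cmin,ss = Cmax,ss·e^(−kτ) ≈ 10.307 × 0.5441 ≈ 5.608 mg/L.

5.6 mg/L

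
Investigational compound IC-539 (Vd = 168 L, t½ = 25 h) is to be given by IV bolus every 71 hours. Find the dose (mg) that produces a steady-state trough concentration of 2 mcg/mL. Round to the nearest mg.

2070 mg

τ/t½ = 71/25 ≈ 2.84, so f = (1/2)^(71/25) ≈ 0.139661.
Cmin,ss = (D/Vd)·f/(1−f), so D = Cmin,ss·Vd·(1−f)/f.
D = 2 × 168 × (1−f)/f ≈ 2 × 168 × 6.16020 ≈ 2069.83 mg.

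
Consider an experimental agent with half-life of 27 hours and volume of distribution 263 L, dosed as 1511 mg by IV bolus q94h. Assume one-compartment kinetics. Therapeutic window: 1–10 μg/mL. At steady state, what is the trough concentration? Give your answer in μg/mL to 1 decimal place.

0.6 μg/mL

k = ln2/t½ = ln2/27 ≈ 0.025672 h⁻¹; fraction remaining f = e^(−kτ) = e^(−0.025672×94) ≈ 0.0895.
At steady state, accumulation factor R = 1/(1 − e^(−kτ)) ≈ 1.0983.
Single-dose peak C₀ = D/Vd = 1511/263 ≈ 5.745 μg/mL.
Cmax,ss = C₀/(1 − f) ≈ 5.745/0.9105 ≈ 6.310 μg/mL.
Steady-state trough Cmin,ss = Cmax,ss·f ≈ 6.310 × 0.0895 ≈ 0.565 μg/mL.
Trough 0.6 μg/mL vs MEC 1 μg/mL: subtherapeutic.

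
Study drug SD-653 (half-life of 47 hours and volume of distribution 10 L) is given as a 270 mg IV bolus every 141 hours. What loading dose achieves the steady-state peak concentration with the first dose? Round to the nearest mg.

309 mg

f = (1/2)^(141/47) ≈ 0.125000; accumulation ratio R = 1/(1−f) ≈ 1.14286.
Loading dose to hit Cmax,ss on first dose: D_load = D_maint·R ≈ 270 × 1.14286 ≈ 308.57 mg.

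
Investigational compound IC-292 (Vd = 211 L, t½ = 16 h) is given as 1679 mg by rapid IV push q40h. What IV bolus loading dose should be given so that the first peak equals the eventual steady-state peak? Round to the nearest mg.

f = (1/2)^(40/16) ≈ 0.176777; accumulation ratio R = 1/(1−f) ≈ 1.21474.
Loading dose to hit Cmax,ss on first dose: D_load = D_maint·R ≈ 1679 × 1.21474 ≈ 2039.55 mg.

2040 mg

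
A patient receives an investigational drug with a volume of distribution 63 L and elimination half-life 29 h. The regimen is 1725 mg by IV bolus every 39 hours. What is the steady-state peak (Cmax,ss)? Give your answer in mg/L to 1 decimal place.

Over one 39-h interval, 39/29 ≈ 1.3448 half-lives elapse, leaving f ≈ 0.3937 of each dose.
At steady state, accumulation factor R = 1/(1 − e^(−kτ)) ≈ 1.6493.
Single-dose peak C₀ = D/Vd = 1725/63 ≈ 27.381 mg/L.
Steady-state peak Cmax,ss = C₀·R ≈ 27.381 × 1.6493 ≈ 45.159 mg/L.

45.2 mg/L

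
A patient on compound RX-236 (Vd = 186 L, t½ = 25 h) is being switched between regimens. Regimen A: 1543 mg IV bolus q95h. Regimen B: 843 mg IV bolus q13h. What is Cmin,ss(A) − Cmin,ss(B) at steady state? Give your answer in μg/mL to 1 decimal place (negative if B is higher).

-9.8 μg/mL

Regimen A: f = (1/2)^(95/25) ≈ 0.0718; Cmin,ss = (1543/186)·f/(1−f) ≈ 0.642 μg/mL.
Regimen B: f = (1/2)^(13/25) ≈ 0.6974; Cmin,ss = (843/186)·f/(1−f) ≈ 10.445 μg/mL.
Difference ≈ 0.642 − 10.445 ≈ -9.803 μg/mL.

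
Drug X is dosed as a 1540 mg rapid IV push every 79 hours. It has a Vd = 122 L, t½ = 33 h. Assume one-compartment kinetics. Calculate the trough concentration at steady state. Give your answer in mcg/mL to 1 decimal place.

τ/t½ = 79/33 ≈ 2.3939, so fraction remaining f = (1/2)^(79/33) ≈ 0.1903.
Each bolus raises the concentration by D/Vd = 1540/122 ≈ 12.623 mcg/mL.
Steady-state trough Cmin,ss = C₀·f/(1−f) ≈ 12.623 × 0.1903/0.8097 ≈ 2.967 mcg/mL.

3.0 mcg/mL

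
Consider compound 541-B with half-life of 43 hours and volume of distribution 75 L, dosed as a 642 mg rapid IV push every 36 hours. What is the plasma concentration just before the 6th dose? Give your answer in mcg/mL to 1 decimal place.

f = (1/2)^(τ/t½) = (1/2)^(36/43) ≈ 0.5597.
C₀ = D/Vd = 642/75 ≈ 8.560 mcg/mL.
Before the 6th dose, 5 doses have been given. Superposition: Cmin = C₀·(f + f² + … + f^5).
≈ 8.560 × (0.5597 + 0.3133 + 0.1753 + 0.0981 + 0.0549) ≈ 8.560 × 1.2013 ≈ 10.283 mcg/mL.

10.3 mcg/mL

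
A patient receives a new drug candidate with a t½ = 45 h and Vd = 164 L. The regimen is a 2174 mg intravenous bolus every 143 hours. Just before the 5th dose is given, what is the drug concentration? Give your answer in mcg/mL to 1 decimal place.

1.6 mcg/mL

f = (1/2)^(τ/t½) = (1/2)^(143/45) ≈ 0.1105.
C₀ = D/Vd = 2174/164 ≈ 13.256 mcg/mL.
Before the 5th dose, 4 doses have been given. Superposition: Cmin = C₀·(f + f² + … + f^4).
≈ 13.256 × (0.1105 + 0.0122 + 0.0013 + 0.0001) ≈ 13.256 × 0.1241 ≈ 1.645 mcg/mL.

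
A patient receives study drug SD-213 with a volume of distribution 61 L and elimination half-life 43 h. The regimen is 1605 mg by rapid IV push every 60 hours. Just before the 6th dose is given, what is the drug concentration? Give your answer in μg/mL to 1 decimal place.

16.0 μg/mL

f = (1/2)^(τ/t½) = (1/2)^(60/43) ≈ 0.3802.
C₀ = D/Vd = 1605/61 ≈ 26.311 μg/mL.
Before the 6th dose, 5 doses have been given. Superposition: Cmin = C₀·(f + f² + … + f^5).
≈ 26.311 × (0.3802 + 0.1446 + 0.0550 + 0.0209 + 0.0079) ≈ 26.311 × 0.6086 ≈ 16.013 μg/mL.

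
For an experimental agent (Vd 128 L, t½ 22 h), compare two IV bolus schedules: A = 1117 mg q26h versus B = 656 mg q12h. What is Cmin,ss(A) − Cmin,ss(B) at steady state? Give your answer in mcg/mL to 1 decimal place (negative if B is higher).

-4.3 mcg/mL

Regimen A: f = (1/2)^(26/22) ≈ 0.4408; Cmin,ss = (1117/128)·f/(1−f) ≈ 6.879 mcg/mL.
Regimen B: f = (1/2)^(12/22) ≈ 0.6852; Cmin,ss = (656/128)·f/(1−f) ≈ 11.155 mcg/mL.
Difference ≈ 6.879 − 11.155 ≈ -4.276 mcg/mL.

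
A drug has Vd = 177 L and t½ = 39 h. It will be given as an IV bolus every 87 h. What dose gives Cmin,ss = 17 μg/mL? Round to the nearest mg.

11115 mg

τ/t½ = 87/39 ≈ 2.2308, so f = (1/2)^(87/39) ≈ 0.213045.
Cmin,ss = (D/Vd)·f/(1−f), so D = Cmin,ss·Vd·(1−f)/f.
D = 17 × 177 × (1−f)/f ≈ 17 × 177 × 3.69384 ≈ 11114.76 mg.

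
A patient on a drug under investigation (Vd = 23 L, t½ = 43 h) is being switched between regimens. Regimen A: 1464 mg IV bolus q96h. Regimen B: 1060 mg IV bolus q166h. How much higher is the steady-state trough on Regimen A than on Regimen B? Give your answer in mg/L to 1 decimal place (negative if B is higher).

13.8 mg/L

Regimen A: f = (1/2)^(96/43) ≈ 0.2128; Cmin,ss = (1464/23)·f/(1−f) ≈ 17.207 mg/L.
Regimen B: f = (1/2)^(166/43) ≈ 0.0688; Cmin,ss = (1060/23)·f/(1−f) ≈ 3.405 mg/L.
Difference ≈ 17.207 − 3.405 ≈ 13.802 mg/L.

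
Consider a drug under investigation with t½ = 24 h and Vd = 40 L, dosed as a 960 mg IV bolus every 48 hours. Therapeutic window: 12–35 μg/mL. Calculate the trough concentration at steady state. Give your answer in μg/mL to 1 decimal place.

τ = 48 h = 2 half-lives, so f = (1/2)^2 = 0.25.
At steady state, R = 1/(1 − 0.25) = 4/3.
Single-dose peak C₀ = D/Vd = 960/40 = 24 μg/mL.
Steady-state peak Cmax,ss = C₀·R = 24 × 4/3 ≈ 32.000 μg/mL.
Steady-state trough Cmin,ss = Cmax,ss·f ≈ 32.000 × 0.25 ≈ 8.000 μg/mL.
Trough 8.0 μg/mL vs MEC 12 μg/mL: subtherapeutic.

8.0 μg/mL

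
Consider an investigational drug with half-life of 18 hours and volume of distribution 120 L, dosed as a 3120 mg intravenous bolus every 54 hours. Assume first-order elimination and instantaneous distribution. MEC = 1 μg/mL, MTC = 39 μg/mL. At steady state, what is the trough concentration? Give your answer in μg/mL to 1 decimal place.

τ = 54 h = 3 half-lives, so f = (1/2)^3 = 0.125.
At steady state, R = 1/(1 − 0.125) = 8/7.
Single-dose peak C₀ = D/Vd = 3120/120 = 26 μg/mL.
Steady-state peak Cmax,ss = C₀·R = 26 × 8/7 ≈ 29.714 μg/mL.
Steady-state trough Cmin,ss = Cmax,ss·f ≈ 29.714 × 0.125 ≈ 3.714 μg/mL.
Trough 3.7 μg/mL vs MEC 1 μg/mL: adequate.

3.7 μg/mL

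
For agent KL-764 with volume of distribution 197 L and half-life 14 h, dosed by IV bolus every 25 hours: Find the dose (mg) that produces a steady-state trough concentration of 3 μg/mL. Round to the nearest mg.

τ/t½ = 25/14 ≈ 1.7857, so f = (1/2)^(25/14) ≈ 0.290032.
Cmin,ss = (D/Vd)·f/(1−f), so D = Cmin,ss·Vd·(1−f)/f.
D = 3 × 197 × (1−f)/f ≈ 3 × 197 × 2.44790 ≈ 1446.71 mg.

1447 mg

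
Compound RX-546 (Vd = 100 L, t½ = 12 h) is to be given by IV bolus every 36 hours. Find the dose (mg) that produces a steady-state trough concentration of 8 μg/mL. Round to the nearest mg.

5600 mg

τ/t½ = 36/12 ≈ 3, so f = (1/2)^(36/12) ≈ 0.125000.
Cmin,ss = (D/Vd)·f/(1−f), so D = Cmin,ss·Vd·(1−f)/f.
D = 8 × 100 × (1−f)/f ≈ 8 × 100 × 7.00000 ≈ 5600.00 mg.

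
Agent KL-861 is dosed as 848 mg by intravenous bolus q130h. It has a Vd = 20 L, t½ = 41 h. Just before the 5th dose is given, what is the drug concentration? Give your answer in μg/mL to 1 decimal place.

5.3 μg/mL

f = (1/2)^(τ/t½) = (1/2)^(130/41) ≈ 0.1110.
C₀ = D/Vd = 848/20 ≈ 42.400 μg/mL.
Before the 5th dose, 4 doses have been given. Superposition: Cmin = C₀·(f + f² + … + f^4).
≈ 42.400 × (0.1110 + 0.0123 + 0.0014 + 0.0002) ≈ 42.400 × 0.1249 ≈ 5.296 μg/mL.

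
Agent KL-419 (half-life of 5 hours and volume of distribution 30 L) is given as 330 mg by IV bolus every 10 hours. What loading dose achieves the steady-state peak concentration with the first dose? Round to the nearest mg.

440 mg

f = (1/2)^(10/5) ≈ 0.250000; accumulation ratio R = 1/(1−f) ≈ 1.33333.
Loading dose to hit Cmax,ss on first dose: D_load = D_maint·R ≈ 330 × 1.33333 ≈ 440.00 mg.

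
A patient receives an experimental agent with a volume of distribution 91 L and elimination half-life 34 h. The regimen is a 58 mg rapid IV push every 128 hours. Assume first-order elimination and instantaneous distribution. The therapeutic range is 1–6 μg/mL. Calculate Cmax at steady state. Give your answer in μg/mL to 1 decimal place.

0.7 μg/mL

k = ln2/t½ = ln2/34 ≈ 0.020387 h⁻¹; fraction remaining f = e^(−kτ) = e^(−0.020387×128) ≈ 0.0736.
At steady state, accumulation factor R = 1/(1 − e^(−kτ)) ≈ 1.0794.
Each bolus raises the concentration by D/Vd = 58/91 ≈ 0.637 μg/mL.
Cmax,ss = C₀/(1 − f) ≈ 0.637/0.9264 ≈ 0.688 μg/mL.
Peak 0.7 μg/mL vs MTC 6 μg/mL: below toxic threshold.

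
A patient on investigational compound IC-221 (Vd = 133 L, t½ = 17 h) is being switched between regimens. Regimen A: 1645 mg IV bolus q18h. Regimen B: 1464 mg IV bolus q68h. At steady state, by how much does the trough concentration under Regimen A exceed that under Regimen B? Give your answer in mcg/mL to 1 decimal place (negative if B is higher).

10.7 mcg/mL

Regimen A: f = (1/2)^(18/17) ≈ 0.4800; Cmin,ss = (1645/133)·f/(1−f) ≈ 11.417 mcg/mL.
Regimen B: f = (1/2)^(68/17) ≈ 0.0625; Cmin,ss = (1464/133)·f/(1−f) ≈ 0.734 mcg/mL.
Difference ≈ 11.417 − 0.734 ≈ 10.683 mcg/mL.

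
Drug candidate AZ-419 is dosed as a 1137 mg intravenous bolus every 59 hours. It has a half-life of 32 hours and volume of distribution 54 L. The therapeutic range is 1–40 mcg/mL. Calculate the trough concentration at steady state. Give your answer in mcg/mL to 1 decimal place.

τ/t½ = 59/32 ≈ 1.8438, so fraction remaining f = (1/2)^(59/32) ≈ 0.2786.
Single-dose peak C₀ = D/Vd = 1137/54 ≈ 21.056 mcg/mL.
Steady-state trough Cmin,ss = C₀·f/(1−f) ≈ 21.056 × 0.2786/0.7214 ≈ 8.132 mcg/mL.
Trough 8.1 mcg/mL vs MEC 1 mcg/mL: adequate.

8.1 mcg/mL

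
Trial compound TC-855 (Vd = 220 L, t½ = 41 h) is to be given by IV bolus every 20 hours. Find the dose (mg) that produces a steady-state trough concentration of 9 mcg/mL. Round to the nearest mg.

τ/t½ = 20/41 ≈ 0.4878, so f = (1/2)^(20/41) ≈ 0.713109.
Cmin,ss = (D/Vd)·f/(1−f), so D = Cmin,ss·Vd·(1−f)/f.
D = 9 × 220 × (1−f)/f ≈ 9 × 220 × 0.40231 ≈ 796.57 mg.

797 mg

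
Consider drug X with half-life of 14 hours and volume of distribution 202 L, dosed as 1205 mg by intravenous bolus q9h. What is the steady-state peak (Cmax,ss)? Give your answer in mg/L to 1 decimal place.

16.6 mg/L

k = ln2/t½ = ln2/14 ≈ 0.049511 h⁻¹; fraction remaining f = e^(−kτ) = e^(−0.049511×9) ≈ 0.6404.
At steady state, accumulation factor R = 1/(1 − e^(−kτ)) ≈ 2.7809.
Each bolus raises the concentration by D/Vd = 1205/202 ≈ 5.965 mg/L.
Cmax,ss = C₀/(1 − f) ≈ 5.965/0.3596 ≈ 16.588 mg/L.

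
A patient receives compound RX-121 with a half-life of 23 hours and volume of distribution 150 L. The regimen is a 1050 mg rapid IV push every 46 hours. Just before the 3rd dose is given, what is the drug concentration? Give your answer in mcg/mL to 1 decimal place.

2.2 mcg/mL

f = (1/2)^(τ/t½) = (1/2)^(46/23) ≈ 0.2500.
C₀ = D/Vd = 1050/150 ≈ 7.000 mcg/mL.
Before the 3rd dose, 2 doses have been given. Superposition: Cmin = C₀·(f + f²).
≈ 7.000 × (0.2500 + 0.0625) ≈ 7.000 × 0.3125 ≈ 2.188 mcg/mL.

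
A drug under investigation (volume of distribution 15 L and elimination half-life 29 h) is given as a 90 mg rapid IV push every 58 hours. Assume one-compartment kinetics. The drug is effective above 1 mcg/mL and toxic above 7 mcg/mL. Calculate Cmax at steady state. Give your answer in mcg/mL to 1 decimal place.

8.0 mcg/mL

The dosing interval is 2 half-lives, so f = 2^(−2) = 0.25.
At steady state, R = 1/(1 − 0.25) = 4/3.
Single-dose peak C₀ = D/Vd = 90/15 = 6 mcg/mL.
Steady-state peak Cmax,ss = C₀·R = 6 × 4/3 ≈ 8.000 mcg/mL.
Peak 8.0 mcg/mL vs MTC 7 mcg/mL: exceeds toxic threshold.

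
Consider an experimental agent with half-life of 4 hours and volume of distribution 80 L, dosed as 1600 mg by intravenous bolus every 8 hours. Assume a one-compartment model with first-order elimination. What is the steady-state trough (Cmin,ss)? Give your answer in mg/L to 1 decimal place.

6.7 mg/L

τ = 8 h = 2 half-lives, so f = (1/2)^2 = 0.25.
Accumulation ratio R = 1/(1 − f) = 1/0.75 = 4/3.
Single-dose peak C₀ = D/Vd = 1600/80 = 20 mg/L.
Steady-state peak Cmax,ss = C₀·R = 20 × 4/3 ≈ 26.667 mg/L.
Steady-state trough Cmin,ss = Cmax,ss·f ≈ 26.667 × 0.25 ≈ 6.667 mg/L.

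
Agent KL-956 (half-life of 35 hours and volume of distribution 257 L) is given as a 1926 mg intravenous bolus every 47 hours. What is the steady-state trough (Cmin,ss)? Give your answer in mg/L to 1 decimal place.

4.9 mg/L

Over one 47-h interval, 47/35 ≈ 1.3429 half-lives elapse, leaving f ≈ 0.3942 of each dose.
At steady state, accumulation factor R = 1/(1 − e^(−kτ)) ≈ 1.6507.
Each bolus raises the concentration by D/Vd = 1926/257 ≈ 7.494 mg/L.
Cmax,ss = C₀/(1 − f) ≈ 7.494/0.6058 ≈ 12.370 mg/L.
Steady-state trough Cmin,ss = Cmax,ss·f ≈ 12.370 × 0.3942 ≈ 4.876 mg/L.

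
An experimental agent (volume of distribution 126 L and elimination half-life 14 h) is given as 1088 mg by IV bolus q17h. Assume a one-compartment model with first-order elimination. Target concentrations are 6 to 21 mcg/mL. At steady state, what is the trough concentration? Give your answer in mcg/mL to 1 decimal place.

6.5 mcg/mL

k = ln2/t½ = ln2/14 ≈ 0.049511 h⁻¹; fraction remaining f = e^(−kτ) = e^(−0.049511×17) ≈ 0.4310.
At steady state, accumulation factor R = 1/(1 − e^(−kτ)) ≈ 1.7575.
Single-dose peak C₀ = D/Vd = 1088/126 ≈ 8.635 mcg/mL.
Cmax,ss = C₀/(1 − f) ≈ 8.635/0.5690 ≈ 15.176 mcg/mL.
One interval later, Cmin,ss = Cmax,ss·e^(−kτ) ≈ 15.176 × 0.4310 ≈ 6.541 mcg/mL.
Trough 6.5 mcg/mL vs MEC 6 mcg/mL: adequate.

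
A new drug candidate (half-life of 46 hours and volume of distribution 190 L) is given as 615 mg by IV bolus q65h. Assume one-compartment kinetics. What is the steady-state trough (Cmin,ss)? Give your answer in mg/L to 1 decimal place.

τ/t½ = 65/46 ≈ 1.413, so fraction remaining f = (1/2)^(65/46) ≈ 0.3755.
At steady state, accumulation factor R = 1/(1 − e^(−kτ)) ≈ 1.6013.
Single-dose peak C₀ = D/Vd = 615/190 ≈ 3.237 mg/L.
Steady-state peak Cmax,ss = C₀·R ≈ 3.237 × 1.6013 ≈ 5.183 mg/L.
One interval later, Cmin,ss = Cmax,ss·e^(−kτ) ≈ 5.183 × 0.3755 ≈ 1.946 mg/L.

1.9 mg/L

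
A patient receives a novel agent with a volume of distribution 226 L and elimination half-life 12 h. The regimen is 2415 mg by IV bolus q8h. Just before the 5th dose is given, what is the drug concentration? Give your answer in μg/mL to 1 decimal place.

15.3 μg/mL

f = (1/2)^(τ/t½) = (1/2)^(8/12) ≈ 0.6300.
C₀ = D/Vd = 2415/226 ≈ 10.686 μg/mL.
Before the 5th dose, 4 doses have been given. Superposition: Cmin = C₀·(f + f² + … + f^4).
≈ 10.686 × (0.6300 + 0.3969 + 0.2500 + 0.1575) ≈ 10.686 × 1.4344 ≈ 15.328 μg/mL.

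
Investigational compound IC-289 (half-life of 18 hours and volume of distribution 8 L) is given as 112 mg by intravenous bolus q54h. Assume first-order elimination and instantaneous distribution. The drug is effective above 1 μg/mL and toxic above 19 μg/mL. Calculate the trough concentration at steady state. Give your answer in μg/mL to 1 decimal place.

2.0 μg/mL

The dosing interval is 3 half-lives, so f = 2^(−3) = 0.125.
Accumulation ratio R = 1/(1 − f) = 1/0.875 = 8/7.
Single-dose peak C₀ = D/Vd = 112/8 = 14 μg/mL.
Steady-state peak Cmax,ss = C₀·R = 14 × 8/7 ≈ 16.000 μg/mL.
Steady-state trough Cmin,ss = Cmax,ss·f ≈ 16.000 × 0.125 ≈ 2.000 μg/mL.
Trough 2.0 μg/mL vs MEC 1 μg/mL: adequate.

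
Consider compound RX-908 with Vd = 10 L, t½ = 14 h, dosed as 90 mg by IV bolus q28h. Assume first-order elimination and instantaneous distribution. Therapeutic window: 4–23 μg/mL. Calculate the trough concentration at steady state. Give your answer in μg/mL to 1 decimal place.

3.0 μg/mL

τ = 28 h = 2 half-lives, so f = (1/2)^2 = 0.25.
Accumulation ratio R = 1/(1 − f) = 1/0.75 = 4/3.
Single-dose peak C₀ = D/Vd = 90/10 = 9 μg/mL.
Steady-state peak Cmax,ss = C₀·R = 9 × 4/3 ≈ 12.000 μg/mL.
Steady-state trough Cmin,ss = Cmax,ss·f ≈ 12.000 × 0.25 ≈ 3.000 μg/mL.
Trough 3.0 μg/mL vs MEC 4 μg/mL: subtherapeutic.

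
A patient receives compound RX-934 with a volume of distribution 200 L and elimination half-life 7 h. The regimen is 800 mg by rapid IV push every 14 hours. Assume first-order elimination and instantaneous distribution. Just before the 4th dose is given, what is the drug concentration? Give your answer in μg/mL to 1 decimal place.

f = (1/2)^(τ/t½) = (1/2)^(14/7) ≈ 0.2500.
C₀ = D/Vd = 800/200 ≈ 4.000 μg/mL.
Before the 4th dose, 3 doses have been given. Superposition: Cmin = C₀·(f + f² + … + f^3).
≈ 4.000 × (0.2500 + 0.0625 + 0.0156) ≈ 4.000 × 0.3281 ≈ 1.312 μg/mL.

1.3 μg/mL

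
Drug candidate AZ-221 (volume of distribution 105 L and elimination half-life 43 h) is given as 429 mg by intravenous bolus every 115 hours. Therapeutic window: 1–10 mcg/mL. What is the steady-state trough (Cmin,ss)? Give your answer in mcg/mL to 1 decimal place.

0.8 mcg/mL

τ/t½ = 115/43 ≈ 2.6744, so fraction remaining f = (1/2)^(115/43) ≈ 0.1566.
Each bolus raises the concentration by D/Vd = 429/105 ≈ 4.086 mcg/mL.
Steady-state trough Cmin,ss = C₀·f/(1−f) ≈ 4.086 × 0.1566/0.8434 ≈ 0.759 mcg/mL.
Trough 0.8 mcg/mL vs MEC 1 mcg/mL: subtherapeutic.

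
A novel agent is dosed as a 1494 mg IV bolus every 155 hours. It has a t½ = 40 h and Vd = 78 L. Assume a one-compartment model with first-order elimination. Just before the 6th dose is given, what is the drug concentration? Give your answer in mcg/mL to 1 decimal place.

1.4 mcg/mL

f = (1/2)^(τ/t½) = (1/2)^(155/40) ≈ 0.0682.
C₀ = D/Vd = 1494/78 ≈ 19.154 mcg/mL.
Before the 6th dose, 5 doses have been given. Superposition: Cmin = C₀·(f + f² + … + f^5).
≈ 19.154 × (0.0682 + 0.0047 + 0.0003 + 0.0000 + 0.0000) ≈ 19.154 × 0.0732 ≈ 1.402 mcg/mL.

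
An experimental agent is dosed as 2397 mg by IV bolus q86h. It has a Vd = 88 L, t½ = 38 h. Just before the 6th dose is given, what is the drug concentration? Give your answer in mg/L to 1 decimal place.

f = (1/2)^(τ/t½) = (1/2)^(86/38) ≈ 0.2083.
C₀ = D/Vd = 2397/88 ≈ 27.239 mg/L.
Before the 6th dose, 5 doses have been given. Superposition: Cmin = C₀·(f + f² + … + f^5).
≈ 27.239 × (0.2083 + 0.0434 + 0.0090 + 0.0019 + 0.0004) ≈ 27.239 × 0.2630 ≈ 7.164 mg/L.

7.2 mg/L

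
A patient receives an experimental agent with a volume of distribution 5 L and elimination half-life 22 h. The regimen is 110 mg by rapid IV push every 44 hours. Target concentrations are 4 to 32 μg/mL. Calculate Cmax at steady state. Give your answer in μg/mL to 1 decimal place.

τ = 44 h = 2 half-lives, so f = (1/2)^2 = 0.25.
At steady state, R = 1/(1 − 0.25) = 4/3.
Single-dose peak C₀ = D/Vd = 110/5 = 22 μg/mL.
Steady-state peak Cmax,ss = C₀·R = 22 × 4/3 ≈ 29.333 μg/mL.
Peak 29.3 μg/mL vs MTC 32 μg/mL: below toxic threshold.

29.3 μg/mL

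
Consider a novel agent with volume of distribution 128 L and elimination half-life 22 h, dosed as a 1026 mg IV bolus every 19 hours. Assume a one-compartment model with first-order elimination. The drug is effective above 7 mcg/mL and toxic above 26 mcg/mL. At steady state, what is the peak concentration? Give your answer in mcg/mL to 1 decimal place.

τ/t½ = 19/22 ≈ 0.86364, so fraction remaining f = (1/2)^(19/22) ≈ 0.5496.
At steady state, accumulation factor R = 1/(1 − e^(−kτ)) ≈ 2.2202.
Each bolus raises the concentration by D/Vd = 1026/128 ≈ 8.016 mcg/mL.
Cmax,ss = C₀/(1 − f) ≈ 8.016/0.4504 ≈ 17.798 mcg/mL.
Peak 17.8 mcg/mL vs MTC 26 mcg/mL: below toxic threshold.

17.8 mcg/mL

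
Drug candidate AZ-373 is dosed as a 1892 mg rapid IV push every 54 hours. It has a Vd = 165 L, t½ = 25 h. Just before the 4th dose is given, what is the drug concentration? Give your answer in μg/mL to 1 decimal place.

f = (1/2)^(τ/t½) = (1/2)^(54/25) ≈ 0.2238.
C₀ = D/Vd = 1892/165 ≈ 11.467 μg/mL.
Before the 4th dose, 3 doses have been given. Superposition: Cmin = C₀·(f + f² + … + f^3).
≈ 11.467 × (0.2238 + 0.0501 + 0.0112) ≈ 11.467 × 0.2851 ≈ 3.269 μg/mL.

3.3 μg/mL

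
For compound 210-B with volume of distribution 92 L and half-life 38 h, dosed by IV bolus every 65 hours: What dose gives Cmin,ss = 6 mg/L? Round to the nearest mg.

τ/t½ = 65/38 ≈ 1.7105, so f = (1/2)^(65/38) ≈ 0.305549.
Cmin,ss = (D/Vd)·f/(1−f), so D = Cmin,ss·Vd·(1−f)/f.
D = 6 × 92 × (1−f)/f ≈ 6 × 92 × 2.27280 ≈ 1254.59 mg.

1255 mg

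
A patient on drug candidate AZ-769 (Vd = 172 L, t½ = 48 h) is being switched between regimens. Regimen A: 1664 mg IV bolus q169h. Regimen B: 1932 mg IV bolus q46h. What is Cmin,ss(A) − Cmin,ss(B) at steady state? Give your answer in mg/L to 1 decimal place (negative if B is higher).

Regimen A: f = (1/2)^(169/48) ≈ 0.0871; Cmin,ss = (1664/172)·f/(1−f) ≈ 0.923 mg/L.
Regimen B: f = (1/2)^(46/48) ≈ 0.5147; Cmin,ss = (1932/172)·f/(1−f) ≈ 11.913 mg/L.
Difference ≈ 0.923 − 11.913 ≈ -10.990 mg/L.

-11.0 mg/L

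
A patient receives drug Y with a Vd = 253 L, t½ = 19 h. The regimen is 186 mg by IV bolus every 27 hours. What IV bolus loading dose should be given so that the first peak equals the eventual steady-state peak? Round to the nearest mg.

f = (1/2)^(27/19) ≈ 0.373440; accumulation ratio R = 1/(1−f) ≈ 1.59602.
Loading dose to hit Cmax,ss on first dose: D_load = D_maint·R ≈ 186 × 1.59602 ≈ 296.86 mg.

297 mg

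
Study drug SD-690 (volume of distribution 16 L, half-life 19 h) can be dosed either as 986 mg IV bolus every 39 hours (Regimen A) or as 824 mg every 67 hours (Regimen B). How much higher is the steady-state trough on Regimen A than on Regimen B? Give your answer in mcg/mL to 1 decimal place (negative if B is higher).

Regimen A: f = (1/2)^(39/19) ≈ 0.2410; Cmin,ss = (986/16)·f/(1−f) ≈ 19.567 mcg/mL.
Regimen B: f = (1/2)^(67/19) ≈ 0.0868; Cmin,ss = (824/16)·f/(1−f) ≈ 4.895 mcg/mL.
Difference ≈ 19.567 − 4.895 ≈ 14.672 mcg/mL.

14.7 mcg/mL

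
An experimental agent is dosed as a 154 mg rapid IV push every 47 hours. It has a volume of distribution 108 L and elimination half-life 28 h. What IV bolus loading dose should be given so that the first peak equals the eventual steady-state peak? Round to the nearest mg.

f = (1/2)^(47/28) ≈ 0.312392; accumulation ratio R = 1/(1−f) ≈ 1.45432.
Loading dose to hit Cmax,ss on first dose: D_load = D_maint·R ≈ 154 × 1.45432 ≈ 223.97 mg.

224 mg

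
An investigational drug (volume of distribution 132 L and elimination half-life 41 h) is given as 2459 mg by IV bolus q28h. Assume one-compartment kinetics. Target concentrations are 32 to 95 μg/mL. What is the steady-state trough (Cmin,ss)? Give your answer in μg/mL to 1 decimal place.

Over one 28-h interval, 28/41 ≈ 0.68293 half-lives elapse, leaving f ≈ 0.6229 of each dose.
Single-dose peak C₀ = D/Vd = 2459/132 ≈ 18.629 μg/mL.
Steady-state trough Cmin,ss = C₀·f/(1−f) ≈ 18.629 × 0.6229/0.3771 ≈ 30.772 μg/mL.
Trough 30.8 μg/mL vs MEC 32 μg/mL: subtherapeutic.

30.8 μg/mL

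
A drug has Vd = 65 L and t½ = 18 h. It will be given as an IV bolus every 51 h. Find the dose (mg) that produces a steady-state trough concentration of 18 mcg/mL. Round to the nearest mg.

τ/t½ = 51/18 ≈ 2.8333, so f = (1/2)^(51/18) ≈ 0.140308.
Cmin,ss = (D/Vd)·f/(1−f), so D = Cmin,ss·Vd·(1−f)/f.
D = 18 × 65 × (1−f)/f ≈ 18 × 65 × 6.12718 ≈ 7168.80 mg.

7169 mg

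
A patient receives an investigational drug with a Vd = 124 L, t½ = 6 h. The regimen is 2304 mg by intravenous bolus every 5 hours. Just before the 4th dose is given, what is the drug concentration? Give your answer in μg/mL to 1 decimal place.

19.6 μg/mL

f = (1/2)^(τ/t½) = (1/2)^(5/6) ≈ 0.5612.
C₀ = D/Vd = 2304/124 ≈ 18.581 μg/mL.
Before the 4th dose, 3 doses have been given. Superposition: Cmin = C₀·(f + f² + … + f^3).
≈ 18.581 × (0.5612 + 0.3149 + 0.1767) ≈ 18.581 × 1.0528 ≈ 19.562 μg/mL.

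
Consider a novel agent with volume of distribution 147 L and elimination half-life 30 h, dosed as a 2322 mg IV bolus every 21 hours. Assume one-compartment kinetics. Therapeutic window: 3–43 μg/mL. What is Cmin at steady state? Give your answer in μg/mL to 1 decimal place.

25.3 μg/mL

k = ln2/t½ = ln2/30 ≈ 0.023105 h⁻¹; fraction remaining f = e^(−kτ) = e^(−0.023105×21) ≈ 0.6156.
Accumulation ratio R = 1/(1 − f) ≈ 1/0.3844 ≈ 2.6015.
Each bolus raises the concentration by D/Vd = 2322/147 ≈ 15.796 μg/mL.
Steady-state peak Cmax,ss = C₀·R ≈ 15.796 × 2.6015 ≈ 41.093 μg/mL.
One interval later, Cmin,ss = Cmax,ss·e^(−kτ) ≈ 41.093 × 0.6156 ≈ 25.297 μg/mL.
Trough 25.3 μg/mL vs MEC 3 μg/mL: adequate.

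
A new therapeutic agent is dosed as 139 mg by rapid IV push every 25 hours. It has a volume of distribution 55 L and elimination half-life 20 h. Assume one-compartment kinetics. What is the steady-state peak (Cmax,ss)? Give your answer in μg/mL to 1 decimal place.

4.4 μg/mL

Over one 25-h interval, 25/20 ≈ 1.25 half-lives elapse, leaving f ≈ 0.4204 of each dose.
Accumulation ratio R = 1/(1 − f) ≈ 1/0.5796 ≈ 1.7253.
Each bolus raises the concentration by D/Vd = 139/55 ≈ 2.527 μg/mL.
Steady-state peak Cmax,ss = C₀·R ≈ 2.527 × 1.7253 ≈ 4.360 μg/mL.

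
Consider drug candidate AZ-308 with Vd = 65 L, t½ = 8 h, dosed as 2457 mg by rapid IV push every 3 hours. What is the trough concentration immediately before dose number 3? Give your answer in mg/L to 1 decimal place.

51.6 mg/L

f = (1/2)^(τ/t½) = (1/2)^(3/8) ≈ 0.7711.
C₀ = D/Vd = 2457/65 ≈ 37.800 mg/L.
Before the 3rd dose, 2 doses have been given. Superposition: Cmin = C₀·(f + f²).
≈ 37.800 × (0.7711 + 0.5946) ≈ 37.800 × 1.3657 ≈ 51.623 mg/L.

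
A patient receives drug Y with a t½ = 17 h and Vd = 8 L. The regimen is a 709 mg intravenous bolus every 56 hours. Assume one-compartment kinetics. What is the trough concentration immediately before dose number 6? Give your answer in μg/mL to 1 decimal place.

f = (1/2)^(τ/t½) = (1/2)^(56/17) ≈ 0.1019.
C₀ = D/Vd = 709/8 ≈ 88.625 μg/mL.
Before the 6th dose, 5 doses have been given. Superposition: Cmin = C₀·(f + f² + … + f^5).
≈ 88.625 × (0.1019 + 0.0104 + 0.0011 + 0.0001 + 0.0000) ≈ 88.625 × 0.1135 ≈ 10.059 μg/mL.

10.1 μg/mL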